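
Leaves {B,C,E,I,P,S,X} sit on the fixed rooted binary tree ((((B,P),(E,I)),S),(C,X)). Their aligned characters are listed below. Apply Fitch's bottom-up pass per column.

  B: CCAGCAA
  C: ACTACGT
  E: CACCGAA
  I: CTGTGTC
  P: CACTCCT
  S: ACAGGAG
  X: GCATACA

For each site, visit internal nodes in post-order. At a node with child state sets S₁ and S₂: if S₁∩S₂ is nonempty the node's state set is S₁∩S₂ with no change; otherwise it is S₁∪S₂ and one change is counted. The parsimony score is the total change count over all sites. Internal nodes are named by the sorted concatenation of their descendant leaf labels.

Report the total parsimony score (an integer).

24

[col 0] BP: children B:{C}, P:{C} ∩→ {C}; cost 0
[col 0] EI: children E:{C}, I:{C} ∩→ {C}; cost 0
[col 0] BEIP: children BP:{C}, EI:{C} ∩→ {C}; cost 0
[col 0] BEIPS: children BEIP:{C}, S:{A} ∪→ {A,C}; cost 1
[col 0] CX: children C:{A}, X:{G} ∪→ {A,G}; cost 1
[col 0] BCEIPSX: children BEIPS:{A,C}, CX:{A,G} ∩→ {A}; cost 0
[col 1] BP: children B:{C}, P:{A} ∪→ {A,C}; cost 1
[col 1] EI: children E:{A}, I:{T} ∪→ {A,T}; cost 1
[col 1] BEIP: children BP:{A,C}, EI:{A,T} ∩→ {A}; cost 0
[col 1] BEIPS: children BEIP:{A}, S:{C} ∪→ {A,C}; cost 1
[col 1] CX: children C:{C}, X:{C} ∩→ {C}; cost 0
[col 1] BCEIPSX: children BEIPS:{A,C}, CX:{C} ∩→ {C}; cost 0
[col 2] BP: children B:{A}, P:{C} ∪→ {A,C}; cost 1
[col 2] EI: children E:{C}, I:{G} ∪→ {C,G}; cost 1
[col 2] BEIP: children BP:{A,C}, EI:{C,G} ∩→ {C}; cost 0
[col 2] BEIPS: children BEIP:{C}, S:{A} ∪→ {A,C}; cost 1
[col 2] CX: children C:{T}, X:{A} ∪→ {A,T}; cost 1
[col 2] BCEIPSX: children BEIPS:{A,C}, CX:{A,T} ∩→ {A}; cost 0
[col 3] BP: children B:{G}, P:{T} ∪→ {G,T}; cost 1
[col 3] EI: children E:{C}, I:{T} ∪→ {C,T}; cost 1
[col 3] BEIP: children BP:{G,T}, EI:{C,T} ∩→ {T}; cost 0
[col 3] BEIPS: children BEIP:{T}, S:{G} ∪→ {G,T}; cost 1
[col 3] CX: children C:{A}, X:{T} ∪→ {A,T}; cost 1
[col 3] BCEIPSX: children BEIPS:{G,T}, CX:{A,T} ∩→ {T}; cost 0
[col 4] BP: children B:{C}, P:{C} ∩→ {C}; cost 0
[col 4] EI: children E:{G}, I:{G} ∩→ {G}; cost 0
[col 4] BEIP: children BP:{C}, EI:{G} ∪→ {C,G}; cost 1
[col 4] BEIPS: children BEIP:{C,G}, S:{G} ∩→ {G}; cost 0
[col 4] CX: children C:{C}, X:{A} ∪→ {A,C}; cost 1
[col 4] BCEIPSX: children BEIPS:{G}, CX:{A,C} ∪→ {A,C,G}; cost 1
[col 5] BP: children B:{A}, P:{C} ∪→ {A,C}; cost 1
[col 5] EI: children E:{A}, I:{T} ∪→ {A,T}; cost 1
[col 5] BEIP: children BP:{A,C}, EI:{A,T} ∩→ {A}; cost 0
[col 5] BEIPS: children BEIP:{A}, S:{A} ∩→ {A}; cost 0
[col 5] CX: children C:{G}, X:{C} ∪→ {C,G}; cost 1
[col 5] BCEIPSX: children BEIPS:{A}, CX:{C,G} ∪→ {A,C,G}; cost 1
[col 6] BP: children B:{A}, P:{T} ∪→ {A,T}; cost 1
[col 6] EI: children E:{A}, I:{C} ∪→ {A,C}; cost 1
[col 6] BEIP: children BP:{A,T}, EI:{A,C} ∩→ {A}; cost 0
[col 6] BEIPS: children BEIP:{A}, S:{G} ∪→ {A,G}; cost 1
[col 6] CX: children C:{T}, X:{A} ∪→ {A,T}; cost 1
[col 6] BCEIPSX: children BEIPS:{A,G}, CX:{A,T} ∩→ {A}; cost 0
per-site changes: [2, 3, 4, 4, 3, 4, 4]; total = 24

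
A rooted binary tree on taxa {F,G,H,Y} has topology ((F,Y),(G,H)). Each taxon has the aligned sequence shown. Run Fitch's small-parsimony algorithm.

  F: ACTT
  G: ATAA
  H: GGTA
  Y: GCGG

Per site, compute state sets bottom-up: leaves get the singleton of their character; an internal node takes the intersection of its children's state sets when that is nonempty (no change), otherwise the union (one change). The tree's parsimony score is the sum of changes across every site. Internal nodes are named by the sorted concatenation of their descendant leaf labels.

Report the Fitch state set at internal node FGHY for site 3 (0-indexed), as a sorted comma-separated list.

[col 0] FY: children F:{A}, Y:{G} ∪→ {A,G}; cost 1
[col 0] GH: children G:{A}, H:{G} ∪→ {A,G}; cost 1
[col 0] FGHY: children FY:{A,G}, GH:{A,G} ∩→ {A,G}; cost 0
[col 1] FY: children F:{C}, Y:{C} ∩→ {C}; cost 0
[col 1] GH: children G:{T}, H:{G} ∪→ {G,T}; cost 1
[col 1] FGHY: children FY:{C}, GH:{G,T} ∪→ {C,G,T}; cost 1
[col 2] FY: children F:{T}, Y:{G} ∪→ {G,T}; cost 1
[col 2] GH: children G:{A}, H:{T} ∪→ {A,T}; cost 1
[col 2] FGHY: children FY:{G,T}, GH:{A,T} ∩→ {T}; cost 0
[col 3] FY: children F:{T}, Y:{G} ∪→ {G,T}; cost 1
[col 3] GH: children G:{A}, H:{A} ∩→ {A}; cost 0
[col 3] FGHY: children FY:{G,T}, GH:{A} ∪→ {A,G,T}; cost 1
per-site changes: [2, 2, 2, 2]; total = 8

A,G,T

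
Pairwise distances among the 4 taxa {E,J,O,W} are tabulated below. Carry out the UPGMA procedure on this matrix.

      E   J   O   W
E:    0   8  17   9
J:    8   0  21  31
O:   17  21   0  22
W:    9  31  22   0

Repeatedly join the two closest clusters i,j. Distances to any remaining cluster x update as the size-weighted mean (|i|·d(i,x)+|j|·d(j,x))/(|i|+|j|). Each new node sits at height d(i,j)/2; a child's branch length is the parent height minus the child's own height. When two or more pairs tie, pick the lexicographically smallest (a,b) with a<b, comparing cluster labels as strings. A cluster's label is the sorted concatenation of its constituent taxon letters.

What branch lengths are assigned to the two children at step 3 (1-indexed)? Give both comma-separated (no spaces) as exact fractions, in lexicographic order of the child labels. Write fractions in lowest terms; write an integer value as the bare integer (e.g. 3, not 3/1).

5/6,31/3

1. join E+J (d=8) ⇒ EJ; edges |E|=4, |J|=4
  updated: d(EJ,O)=19, d(EJ,W)=20
2. join EJ+O (d=19) ⇒ EJO; edges |EJ|=11/2, |O|=19/2
  updated: d(EJO,W)=62/3
3. join EJO+W (d=62/3) ⇒ EJOW; edges |EJO|=5/6, |W|=31/3
final tree: (((E:4,J:4):11/2,O:19/2):5/6,W:31/3)
total length: 205/6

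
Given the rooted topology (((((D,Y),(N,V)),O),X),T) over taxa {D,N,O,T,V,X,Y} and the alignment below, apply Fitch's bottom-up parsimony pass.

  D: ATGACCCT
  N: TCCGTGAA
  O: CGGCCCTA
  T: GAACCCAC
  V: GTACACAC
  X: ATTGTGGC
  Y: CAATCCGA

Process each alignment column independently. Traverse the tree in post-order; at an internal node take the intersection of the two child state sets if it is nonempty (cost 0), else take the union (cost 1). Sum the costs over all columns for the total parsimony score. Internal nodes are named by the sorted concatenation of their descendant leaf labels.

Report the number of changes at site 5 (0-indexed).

site 0, node DY: D={A} ∪ Y={C} → {A,C} (+1)
site 0, node NV: N={T} ∪ V={G} → {G,T} (+1)
site 0, node DNVY: DY={A,C} ∪ NV={G,T} → {A,C,G,T} (+1)
site 0, node DNOVY: DNVY={A,C,G,T} ∩ O={C} → {C} (+0)
site 0, node DNOVXY: DNOVY={C} ∪ X={A} → {A,C} (+1)
site 0, node DNOTVXY: DNOVXY={A,C} ∪ T={G} → {A,C,G} (+1)
site 1, node DY: D={T} ∪ Y={A} → {A,T} (+1)
site 1, node NV: N={C} ∪ V={T} → {C,T} (+1)
site 1, node DNVY: DY={A,T} ∩ NV={C,T} → {T} (+0)
site 1, node DNOVY: DNVY={T} ∪ O={G} → {G,T} (+1)
site 1, node DNOVXY: DNOVY={G,T} ∩ X={T} → {T} (+0)
site 1, node DNOTVXY: DNOVXY={T} ∪ T={A} → {A,T} (+1)
site 2, node DY: D={G} ∪ Y={A} → {A,G} (+1)
site 2, node NV: N={C} ∪ V={A} → {A,C} (+1)
site 2, node DNVY: DY={A,G} ∩ NV={A,C} → {A} (+0)
site 2, node DNOVY: DNVY={A} ∪ O={G} → {A,G} (+1)
site 2, node DNOVXY: DNOVY={A,G} ∪ X={T} → {A,G,T} (+1)
site 2, node DNOTVXY: DNOVXY={A,G,T} ∩ T={A} → {A} (+0)
site 3, node DY: D={A} ∪ Y={T} → {A,T} (+1)
site 3, node NV: N={G} ∪ V={C} → {C,G} (+1)
site 3, node DNVY: DY={A,T} ∪ NV={C,G} → {A,C,G,T} (+1)
site 3, node DNOVY: DNVY={A,C,G,T} ∩ O={C} → {C} (+0)
site 3, node DNOVXY: DNOVY={C} ∪ X={G} → {C,G} (+1)
site 3, node DNOTVXY: DNOVXY={C,G} ∩ T={C} → {C} (+0)
site 4, node DY: D={C} ∩ Y={C} → {C} (+0)
site 4, node NV: N={T} ∪ V={A} → {A,T} (+1)
site 4, node DNVY: DY={C} ∪ NV={A,T} → {A,C,T} (+1)
site 4, node DNOVY: DNVY={A,C,T} ∩ O={C} → {C} (+0)
site 4, node DNOVXY: DNOVY={C} ∪ X={T} → {C,T} (+1)
site 4, node DNOTVXY: DNOVXY={C,T} ∩ T={C} → {C} (+0)
site 5, node DY: D={C} ∩ Y={C} → {C} (+0)
site 5, node NV: N={G} ∪ V={C} → {C,G} (+1)
site 5, node DNVY: DY={C} ∩ NV={C,G} → {C} (+0)
site 5, node DNOVY: DNVY={C} ∩ O={C} → {C} (+0)
site 5, node DNOVXY: DNOVY={C} ∪ X={G} → {C,G} (+1)
site 5, node DNOTVXY: DNOVXY={C,G} ∩ T={C} → {C} (+0)
site 6, node DY: D={C} ∪ Y={G} → {C,G} (+1)
site 6, node NV: N={A} ∩ V={A} → {A} (+0)
site 6, node DNVY: DY={C,G} ∪ NV={A} → {A,C,G} (+1)
site 6, node DNOVY: DNVY={A,C,G} ∪ O={T} → {A,C,G,T} (+1)
site 6, node DNOVXY: DNOVY={A,C,G,T} ∩ X={G} → {G} (+0)
site 6, node DNOTVXY: DNOVXY={G} ∪ T={A} → {A,G} (+1)
site 7, node DY: D={T} ∪ Y={A} → {A,T} (+1)
site 7, node NV: N={A} ∪ V={C} → {A,C} (+1)
site 7, node DNVY: DY={A,T} ∩ NV={A,C} → {A} (+0)
site 7, node DNOVY: DNVY={A} ∩ O={A} → {A} (+0)
site 7, node DNOVXY: DNOVY={A} ∪ X={C} → {A,C} (+1)
site 7, node DNOTVXY: DNOVXY={A,C} ∩ T={C} → {C} (+0)
per-site changes: [5, 4, 4, 4, 3, 2, 4, 3]; total = 29

2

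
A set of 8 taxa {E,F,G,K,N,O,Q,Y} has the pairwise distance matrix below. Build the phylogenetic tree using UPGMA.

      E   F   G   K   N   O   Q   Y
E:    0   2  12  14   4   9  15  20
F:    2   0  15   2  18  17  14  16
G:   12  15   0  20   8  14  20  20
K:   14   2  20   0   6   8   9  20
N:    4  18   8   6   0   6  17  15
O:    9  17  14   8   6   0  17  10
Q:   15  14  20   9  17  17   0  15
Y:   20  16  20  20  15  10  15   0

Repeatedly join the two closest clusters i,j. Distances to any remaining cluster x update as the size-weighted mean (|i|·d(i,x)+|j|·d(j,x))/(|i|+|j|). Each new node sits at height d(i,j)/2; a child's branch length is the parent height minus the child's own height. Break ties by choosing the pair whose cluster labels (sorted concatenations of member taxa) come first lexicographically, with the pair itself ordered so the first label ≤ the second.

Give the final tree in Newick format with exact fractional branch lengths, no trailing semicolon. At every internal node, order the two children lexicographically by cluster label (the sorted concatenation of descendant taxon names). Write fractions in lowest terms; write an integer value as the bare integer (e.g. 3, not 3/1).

((((E:1,F:1):13/3,((K:3,N:3):1/2,O:7/2):11/6):47/30,G:69/10):137/120,(Q:15/2,Y:15/2):13/24)

1. join E+F (d=2) ⇒ EF; edges |E|=1, |F|=1
  updated: d(EF,G)=27/2, d(EF,K)=8, d(EF,N)=11, d(EF,O)=13, d(EF,Q)=29/2, d(EF,Y)=18
2. join K+N (d=6) ⇒ KN; edges |K|=3, |N|=3
  updated: d(EF,KN)=19/2, d(G,KN)=14, d(KN,O)=7, d(KN,Q)=13, d(KN,Y)=35/2
3. join KN+O (d=7) ⇒ KNO; edges |KN|=1/2, |O|=7/2
  updated: d(EF,KNO)=32/3, d(G,KNO)=14, d(KNO,Q)=43/3, d(KNO,Y)=15
4. join EF+KNO (d=32/3) ⇒ EFKNO; edges |EF|=13/3, |KNO|=11/6
  updated: d(EFKNO,G)=69/5, d(EFKNO,Q)=72/5, d(EFKNO,Y)=81/5
5. join EFKNO+G (d=69/5) ⇒ EFGKNO; edges |EFKNO|=47/30, |G|=69/10
  updated: d(EFGKNO,Q)=46/3, d(EFGKNO,Y)=101/6
6. join Q+Y (d=15) ⇒ QY; edges |Q|=15/2, |Y|=15/2
  updated: d(EFGKNO,QY)=193/12
7. join EFGKNO+QY (d=193/12) ⇒ EFGKNOQY; edges |EFGKNO|=137/120, |QY|=13/24
final tree: ((((E:1,F:1):13/3,((K:3,N:3):1/2,O:7/2):11/6):47/30,G:69/10):137/120,(Q:15/2,Y:15/2):13/24)
total length: 2599/60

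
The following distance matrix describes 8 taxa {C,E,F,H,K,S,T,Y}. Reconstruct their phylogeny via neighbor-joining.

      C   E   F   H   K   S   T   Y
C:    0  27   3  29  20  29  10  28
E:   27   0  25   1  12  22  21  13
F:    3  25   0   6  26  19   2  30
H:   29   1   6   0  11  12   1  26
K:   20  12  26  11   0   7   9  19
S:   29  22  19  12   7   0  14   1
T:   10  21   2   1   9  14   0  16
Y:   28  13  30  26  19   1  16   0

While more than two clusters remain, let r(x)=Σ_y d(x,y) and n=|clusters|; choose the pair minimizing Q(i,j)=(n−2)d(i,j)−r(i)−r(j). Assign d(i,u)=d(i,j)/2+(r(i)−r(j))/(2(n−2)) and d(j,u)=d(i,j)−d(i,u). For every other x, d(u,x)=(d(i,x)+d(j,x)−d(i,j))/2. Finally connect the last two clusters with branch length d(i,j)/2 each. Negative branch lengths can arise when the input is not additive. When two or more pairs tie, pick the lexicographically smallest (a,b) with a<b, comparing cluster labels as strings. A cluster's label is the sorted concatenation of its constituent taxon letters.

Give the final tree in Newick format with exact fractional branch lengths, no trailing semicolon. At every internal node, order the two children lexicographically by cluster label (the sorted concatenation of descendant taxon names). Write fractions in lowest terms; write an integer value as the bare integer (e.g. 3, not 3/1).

1. join C+F (d=3, Q=-239) ⇒ CF; edges |C|=53/12, |F|=-17/12
  updated: d(CF,E)=49/2, d(CF,H)=16, d(CF,K)=43/2, d(CF,S)=45/2, d(CF,T)=9/2, d(CF,Y)=55/2
2. join S+Y (d=1, Q=-176) ⇒ SY; edges |S|=-19/10, |Y|=29/10
  updated: d(CF,SY)=49/2, d(E,SY)=17, d(H,SY)=37/2, d(K,SY)=25/2, d(SY,T)=29/2
3. join CF+T (d=9/2, Q=-123) ⇒ CFT; edges |CF|=59/8, |T|=-23/8
  updated: d(CFT,E)=41/2, d(CFT,H)=25/4, d(CFT,K)=13, d(CFT,SY)=69/4
4. join E+H (d=1, Q=-337/4) ⇒ EH; edges |E|=67/24, |H|=-43/24
  updated: d(CFT,EH)=103/8, d(EH,K)=11, d(EH,SY)=69/4
5. join CFT+EH (d=103/8, Q=-117/2) ⇒ CEFHT; edges |CFT|=111/16, |EH|=95/16
  updated: d(CEFHT,K)=89/16, d(CEFHT,SY)=173/16
6. join CEFHT+K (d=89/16, Q=-231/8) ⇒ CEFHKT; edges |CEFHT|=31/16, |K|=29/8
  updated: d(CEFHKT,SY)=71/8
7. join CEFHKT+SY (d=71/8) ⇒ CEFHKSTY; edges |CEFHKT|=71/16, |SY|=71/16
final tree: (((((C:53/12,F:-17/12):59/8,T:-23/8):111/16,(E:67/24,H:-43/24):95/16):31/16,K:29/8):71/16,(S:-19/10,Y:29/10):71/16)
total length: 589/16

(((((C:53/12,F:-17/12):59/8,T:-23/8):111/16,(E:67/24,H:-43/24):95/16):31/16,K:29/8):71/16,(S:-19/10,Y:29/10):71/16)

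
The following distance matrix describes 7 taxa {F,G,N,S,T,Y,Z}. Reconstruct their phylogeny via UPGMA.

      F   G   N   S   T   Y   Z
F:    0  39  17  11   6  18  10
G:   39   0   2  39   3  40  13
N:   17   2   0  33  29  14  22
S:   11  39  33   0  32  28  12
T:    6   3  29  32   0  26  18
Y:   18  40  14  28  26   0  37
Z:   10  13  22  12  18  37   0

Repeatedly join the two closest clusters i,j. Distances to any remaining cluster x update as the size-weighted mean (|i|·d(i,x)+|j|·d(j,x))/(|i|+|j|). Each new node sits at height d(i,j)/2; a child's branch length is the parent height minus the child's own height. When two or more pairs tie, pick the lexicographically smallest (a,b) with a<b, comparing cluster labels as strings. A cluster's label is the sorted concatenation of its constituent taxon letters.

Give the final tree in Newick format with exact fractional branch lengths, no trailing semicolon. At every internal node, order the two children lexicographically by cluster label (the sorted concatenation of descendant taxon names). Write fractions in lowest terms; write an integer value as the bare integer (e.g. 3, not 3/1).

step 1: merge (G,N) at d=2; branch lengths G→1, N→1; new cluster GN
  updated: d(F,GN)=28, d(GN,S)=36, d(GN,T)=16, d(GN,Y)=27, d(GN,Z)=35/2
step 2: merge (F,T) at d=6; branch lengths F→3, T→3; new cluster FT
  updated: d(FT,GN)=22, d(FT,S)=43/2, d(FT,Y)=22, d(FT,Z)=14
step 3: merge (S,Z) at d=12; branch lengths S→6, Z→6; new cluster SZ
  updated: d(FT,SZ)=71/4, d(GN,SZ)=107/4, d(SZ,Y)=65/2
step 4: merge (FT,SZ) at d=71/4; branch lengths FT→47/8, SZ→23/8; new cluster FSTZ
  updated: d(FSTZ,GN)=195/8, d(FSTZ,Y)=109/4
step 5: merge (FSTZ,GN) at d=195/8; branch lengths FSTZ→53/16, GN→179/16; new cluster FGNSTZ
  updated: d(FGNSTZ,Y)=163/6
step 6: merge (FGNSTZ,Y) at d=163/6; branch lengths FGNSTZ→67/48, Y→163/12; new cluster FGNSTYZ
final tree: ((((F:3,T:3):47/8,(S:6,Z:6):23/8):53/16,(G:1,N:1):179/16):67/48,Y:163/12)
total length: 2795/48

((((F:3,T:3):47/8,(S:6,Z:6):23/8):53/16,(G:1,N:1):179/16):67/48,Y:163/12)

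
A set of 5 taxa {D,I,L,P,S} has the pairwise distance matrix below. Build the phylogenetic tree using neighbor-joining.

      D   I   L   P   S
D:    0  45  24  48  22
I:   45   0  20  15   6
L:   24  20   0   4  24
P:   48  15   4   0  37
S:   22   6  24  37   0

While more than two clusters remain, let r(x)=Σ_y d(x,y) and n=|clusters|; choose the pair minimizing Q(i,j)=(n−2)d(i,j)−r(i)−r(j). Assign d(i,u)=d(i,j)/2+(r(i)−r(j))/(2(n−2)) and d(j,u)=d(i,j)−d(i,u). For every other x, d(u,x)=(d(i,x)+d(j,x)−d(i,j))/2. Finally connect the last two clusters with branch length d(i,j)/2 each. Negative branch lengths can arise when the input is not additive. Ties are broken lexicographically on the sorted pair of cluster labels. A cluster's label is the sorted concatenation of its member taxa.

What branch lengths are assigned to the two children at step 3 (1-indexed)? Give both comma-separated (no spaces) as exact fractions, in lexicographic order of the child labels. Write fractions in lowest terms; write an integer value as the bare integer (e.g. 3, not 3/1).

step 1: merge (L,P) at d=4, Q=-164; branch lengths L→-10/3, P→22/3; new cluster LP
  updated: d(D,LP)=34, d(I,LP)=31/2, d(LP,S)=57/2
step 2: merge (D,S) at d=22, Q=-227/2; branch lengths D→177/8, S→-1/8; new cluster DS
  updated: d(DS,I)=29/2, d(DS,LP)=81/4
step 3: merge (DS,I) at d=29/2, Q=-201/4; branch lengths DS→77/8, I→39/8; new cluster DIS
  updated: d(DIS,LP)=85/8
step 4: merge (DIS,LP) at d=85/8; branch lengths DIS→85/16, LP→85/16; new cluster DILPS
final tree: (((D:177/8,S:-1/8):77/8,I:39/8):85/16,(L:-10/3,P:22/3):85/16)
total length: 409/8

77/8,39/8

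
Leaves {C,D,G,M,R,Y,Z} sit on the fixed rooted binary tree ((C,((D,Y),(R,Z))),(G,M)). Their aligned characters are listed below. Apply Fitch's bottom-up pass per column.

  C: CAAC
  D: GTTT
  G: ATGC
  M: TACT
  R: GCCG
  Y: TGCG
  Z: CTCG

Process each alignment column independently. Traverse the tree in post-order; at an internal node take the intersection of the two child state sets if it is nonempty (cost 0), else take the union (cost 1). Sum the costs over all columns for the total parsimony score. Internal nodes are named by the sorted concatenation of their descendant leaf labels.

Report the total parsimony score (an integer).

site 0, node DY: D={G} ∪ Y={T} → {G,T} (+1)
site 0, node RZ: R={G} ∪ Z={C} → {C,G} (+1)
site 0, node DRYZ: DY={G,T} ∩ RZ={C,G} → {G} (+0)
site 0, node CDRYZ: C={C} ∪ DRYZ={G} → {C,G} (+1)
site 0, node GM: G={A} ∪ M={T} → {A,T} (+1)
site 0, node CDGMRYZ: CDRYZ={C,G} ∪ GM={A,T} → {A,C,G,T} (+1)
site 1, node DY: D={T} ∪ Y={G} → {G,T} (+1)
site 1, node RZ: R={C} ∪ Z={T} → {C,T} (+1)
site 1, node DRYZ: DY={G,T} ∩ RZ={C,T} → {T} (+0)
site 1, node CDRYZ: C={A} ∪ DRYZ={T} → {A,T} (+1)
site 1, node GM: G={T} ∪ M={A} → {A,T} (+1)
site 1, node CDGMRYZ: CDRYZ={A,T} ∩ GM={A,T} → {A,T} (+0)
site 2, node DY: D={T} ∪ Y={C} → {C,T} (+1)
site 2, node RZ: R={C} ∩ Z={C} → {C} (+0)
site 2, node DRYZ: DY={C,T} ∩ RZ={C} → {C} (+0)
site 2, node CDRYZ: C={A} ∪ DRYZ={C} → {A,C} (+1)
site 2, node GM: G={G} ∪ M={C} → {C,G} (+1)
site 2, node CDGMRYZ: CDRYZ={A,C} ∩ GM={C,G} → {C} (+0)
site 3, node DY: D={T} ∪ Y={G} → {G,T} (+1)
site 3, node RZ: R={G} ∩ Z={G} → {G} (+0)
site 3, node DRYZ: DY={G,T} ∩ RZ={G} → {G} (+0)
site 3, node CDRYZ: C={C} ∪ DRYZ={G} → {C,G} (+1)
site 3, node GM: G={C} ∪ M={T} → {C,T} (+1)
site 3, node CDGMRYZ: CDRYZ={C,G} ∩ GM={C,T} → {C} (+0)
per-site changes: [5, 4, 3, 3]; total = 15

15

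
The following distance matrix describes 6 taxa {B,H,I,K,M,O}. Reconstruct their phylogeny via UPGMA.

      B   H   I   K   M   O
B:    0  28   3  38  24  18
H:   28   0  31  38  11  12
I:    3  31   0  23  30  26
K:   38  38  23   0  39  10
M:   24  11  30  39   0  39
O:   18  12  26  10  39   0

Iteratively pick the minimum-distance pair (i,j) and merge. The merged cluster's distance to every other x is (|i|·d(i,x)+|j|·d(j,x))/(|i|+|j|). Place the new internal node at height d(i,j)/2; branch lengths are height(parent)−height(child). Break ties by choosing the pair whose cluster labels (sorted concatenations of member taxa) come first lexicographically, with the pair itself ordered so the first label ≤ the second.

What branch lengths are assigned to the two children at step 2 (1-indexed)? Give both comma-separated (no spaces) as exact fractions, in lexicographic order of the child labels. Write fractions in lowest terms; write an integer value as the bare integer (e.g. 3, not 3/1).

1. join B+I (d=3) ⇒ BI; edges |B|=3/2, |I|=3/2
  updated: d(BI,H)=59/2, d(BI,K)=61/2, d(BI,M)=27, d(BI,O)=22
2. join K+O (d=10) ⇒ KO; edges |K|=5, |O|=5
  updated: d(BI,KO)=105/4, d(H,KO)=25, d(KO,M)=39
3. join H+M (d=11) ⇒ HM; edges |H|=11/2, |M|=11/2
  updated: d(BI,HM)=113/4, d(HM,KO)=32
4. join BI+KO (d=105/4) ⇒ BIKO; edges |BI|=93/8, |KO|=65/8
  updated: d(BIKO,HM)=241/8
5. join BIKO+HM (d=241/8) ⇒ BHIKMO; edges |BIKO|=31/16, |HM|=153/16
final tree: (((B:3/2,I:3/2):93/8,(K:5,O:5):65/8):31/16,(H:11/2,M:11/2):153/16)
total length: 221/4

5,5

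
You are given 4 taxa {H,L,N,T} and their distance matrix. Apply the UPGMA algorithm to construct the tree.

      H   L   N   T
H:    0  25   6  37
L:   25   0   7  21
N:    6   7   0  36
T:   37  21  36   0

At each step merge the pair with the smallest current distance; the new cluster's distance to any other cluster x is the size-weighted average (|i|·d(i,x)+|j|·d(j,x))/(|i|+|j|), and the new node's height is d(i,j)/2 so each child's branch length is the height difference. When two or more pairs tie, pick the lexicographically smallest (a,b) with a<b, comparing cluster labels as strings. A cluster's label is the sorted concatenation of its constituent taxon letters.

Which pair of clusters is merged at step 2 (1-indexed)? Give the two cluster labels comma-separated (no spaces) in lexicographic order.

HN,L

1. join H+N (d=6) ⇒ HN; edges |H|=3, |N|=3
  updated: d(HN,L)=16, d(HN,T)=73/2
2. join HN+L (d=16) ⇒ HLN; edges |HN|=5, |L|=8
  updated: d(HLN,T)=94/3
3. join HLN+T (d=94/3) ⇒ HLNT; edges |HLN|=23/3, |T|=47/3
final tree: (((H:3,N:3):5,L:8):23/3,T:47/3)
total length: 127/3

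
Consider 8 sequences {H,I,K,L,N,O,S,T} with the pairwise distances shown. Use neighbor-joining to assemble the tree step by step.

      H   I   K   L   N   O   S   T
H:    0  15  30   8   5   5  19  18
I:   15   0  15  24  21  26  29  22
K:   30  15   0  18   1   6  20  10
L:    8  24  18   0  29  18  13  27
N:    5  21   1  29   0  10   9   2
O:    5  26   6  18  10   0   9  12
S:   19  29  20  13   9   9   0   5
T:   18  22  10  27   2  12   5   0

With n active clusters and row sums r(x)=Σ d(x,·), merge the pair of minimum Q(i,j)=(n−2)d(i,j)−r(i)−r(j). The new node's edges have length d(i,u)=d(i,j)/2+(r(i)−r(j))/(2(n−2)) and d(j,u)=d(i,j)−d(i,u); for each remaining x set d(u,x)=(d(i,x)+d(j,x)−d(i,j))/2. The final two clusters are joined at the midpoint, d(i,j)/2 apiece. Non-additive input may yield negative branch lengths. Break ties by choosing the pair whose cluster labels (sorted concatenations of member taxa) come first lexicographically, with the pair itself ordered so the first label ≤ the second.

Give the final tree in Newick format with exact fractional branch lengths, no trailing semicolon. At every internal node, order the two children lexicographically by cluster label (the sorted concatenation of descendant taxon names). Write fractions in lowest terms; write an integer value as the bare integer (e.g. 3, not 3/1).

step 1: merge (H,L) at d=8, Q=-189; branch lengths H→11/12, L→85/12; new cluster HL
  updated: d(HL,I)=31/2, d(HL,K)=20, d(HL,N)=13, d(HL,O)=15/2, d(HL,S)=12, d(HL,T)=37/2
step 2: merge (HL,I) at d=31/2, Q=-275/2; branch lengths HL→71/20, I→239/20; new cluster HIL
  updated: d(HIL,K)=39/4, d(HIL,N)=37/4, d(HIL,O)=9, d(HIL,S)=51/4, d(HIL,T)=25/2
step 3: merge (S,T) at d=5, Q=-309/4; branch lengths S→137/32, T→23/32; new cluster ST
  updated: d(HIL,ST)=81/8, d(K,ST)=25/2, d(N,ST)=3, d(O,ST)=8
step 4: merge (K,N) at d=1, Q=-99/2; branch lengths K→3/2, N→-1/2; new cluster KN
  updated: d(HIL,KN)=9, d(KN,O)=15/2, d(KN,ST)=29/4
step 5: merge (HIL,O) at d=9, Q=-277/8; branch lengths HIL→173/32, O→115/32; new cluster HILO
  updated: d(HILO,KN)=15/4, d(HILO,ST)=73/16
step 6: merge (HILO,KN) at d=15/4, Q=-249/16; branch lengths HILO→17/32, KN→103/32; new cluster HIKLNO
  updated: d(HIKLNO,ST)=129/32
step 7: merge (HIKLNO,ST) at d=129/32; branch lengths HIKLNO→129/64, ST→129/64; new cluster HIKLNOST
final tree: (((((H:11/12,L:85/12):71/20,I:239/20):173/32,O:115/32):17/32,(K:3/2,N:-1/2):103/32):129/64,(S:137/32,T:23/32):129/64)
total length: 1481/32

(((((H:11/12,L:85/12):71/20,I:239/20):173/32,O:115/32):17/32,(K:3/2,N:-1/2):103/32):129/64,(S:137/32,T:23/32):129/64)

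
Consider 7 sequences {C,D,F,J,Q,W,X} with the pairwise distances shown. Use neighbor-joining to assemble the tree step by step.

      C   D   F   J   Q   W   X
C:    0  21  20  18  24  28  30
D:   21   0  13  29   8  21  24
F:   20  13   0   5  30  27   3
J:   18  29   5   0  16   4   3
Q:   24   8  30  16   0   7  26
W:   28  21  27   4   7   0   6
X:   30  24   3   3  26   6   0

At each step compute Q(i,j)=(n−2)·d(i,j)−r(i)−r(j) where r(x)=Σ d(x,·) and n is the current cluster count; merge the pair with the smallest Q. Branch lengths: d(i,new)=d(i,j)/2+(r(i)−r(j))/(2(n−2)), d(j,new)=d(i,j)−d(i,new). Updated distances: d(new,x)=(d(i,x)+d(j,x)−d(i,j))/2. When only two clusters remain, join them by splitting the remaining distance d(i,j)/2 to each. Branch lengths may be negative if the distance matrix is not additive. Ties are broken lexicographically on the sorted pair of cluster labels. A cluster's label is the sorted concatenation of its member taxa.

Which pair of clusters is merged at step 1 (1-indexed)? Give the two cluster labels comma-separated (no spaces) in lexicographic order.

step 1: merge (D,Q) at d=8, Q=-187; branch lengths D→9/2, Q→7/2; new cluster DQ
  updated: d(C,DQ)=37/2, d(DQ,F)=35/2, d(DQ,J)=37/2, d(DQ,W)=10, d(DQ,X)=21
step 2: merge (C,DQ) at d=37/2, Q=-126; branch lengths C→103/8, DQ→45/8; new cluster CDQ
  updated: d(CDQ,F)=19/2, d(CDQ,J)=9, d(CDQ,W)=39/4, d(CDQ,X)=65/4
step 3: merge (F,X) at d=3, Q=-255/4; branch lengths F→101/24, X→-29/24; new cluster FX
  updated: d(CDQ,FX)=91/8, d(FX,J)=5/2, d(FX,W)=15
step 4: merge (CDQ,W) at d=39/4, Q=-315/8; branch lengths CDQ→167/32, W→145/32; new cluster CDQW
  updated: d(CDQW,FX)=133/16, d(CDQW,J)=13/8
step 5: merge (CDQW,FX) at d=133/16, Q=-199/16; branch lengths CDQW→119/32, FX→147/32; new cluster CDFQWX
  updated: d(CDFQWX,J)=-67/32
step 6: merge (CDFQWX,J) at d=-67/32; branch lengths CDFQWX→-67/64, J→-67/64; new cluster CDFJQWX
final tree: ((((C:103/8,(D:9/2,Q:7/2):45/8):167/32,W:145/32):119/32,(F:101/24,X:-29/24):147/32):-67/64,J:-67/64)
total length: 1455/32

D,Q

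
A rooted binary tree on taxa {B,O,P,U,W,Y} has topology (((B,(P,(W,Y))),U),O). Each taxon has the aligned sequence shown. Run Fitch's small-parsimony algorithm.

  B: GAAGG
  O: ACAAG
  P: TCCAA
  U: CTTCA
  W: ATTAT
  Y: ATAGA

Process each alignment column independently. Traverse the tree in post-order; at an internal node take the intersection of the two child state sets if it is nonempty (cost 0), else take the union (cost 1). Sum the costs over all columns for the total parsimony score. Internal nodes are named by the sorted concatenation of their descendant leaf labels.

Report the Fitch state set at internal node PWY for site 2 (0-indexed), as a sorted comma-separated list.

A,C,T

site 0, node WY: W={A} ∩ Y={A} → {A} (+0)
site 0, node PWY: P={T} ∪ WY={A} → {A,T} (+1)
site 0, node BPWY: B={G} ∪ PWY={A,T} → {A,G,T} (+1)
site 0, node BPUWY: BPWY={A,G,T} ∪ U={C} → {A,C,G,T} (+1)
site 0, node BOPUWY: BPUWY={A,C,G,T} ∩ O={A} → {A} (+0)
site 1, node WY: W={T} ∩ Y={T} → {T} (+0)
site 1, node PWY: P={C} ∪ WY={T} → {C,T} (+1)
site 1, node BPWY: B={A} ∪ PWY={C,T} → {A,C,T} (+1)
site 1, node BPUWY: BPWY={A,C,T} ∩ U={T} → {T} (+0)
site 1, node BOPUWY: BPUWY={T} ∪ O={C} → {C,T} (+1)
site 2, node WY: W={T} ∪ Y={A} → {A,T} (+1)
site 2, node PWY: P={C} ∪ WY={A,T} → {A,C,T} (+1)
site 2, node BPWY: B={A} ∩ PWY={A,C,T} → {A} (+0)
site 2, node BPUWY: BPWY={A} ∪ U={T} → {A,T} (+1)
site 2, node BOPUWY: BPUWY={A,T} ∩ O={A} → {A} (+0)
site 3, node WY: W={A} ∪ Y={G} → {A,G} (+1)
site 3, node PWY: P={A} ∩ WY={A,G} → {A} (+0)
site 3, node BPWY: B={G} ∪ PWY={A} → {A,G} (+1)
site 3, node BPUWY: BPWY={A,G} ∪ U={C} → {A,C,G} (+1)
site 3, node BOPUWY: BPUWY={A,C,G} ∩ O={A} → {A} (+0)
site 4, node WY: W={T} ∪ Y={A} → {A,T} (+1)
site 4, node PWY: P={A} ∩ WY={A,T} → {A} (+0)
site 4, node BPWY: B={G} ∪ PWY={A} → {A,G} (+1)
site 4, node BPUWY: BPWY={A,G} ∩ U={A} → {A} (+0)
site 4, node BOPUWY: BPUWY={A} ∪ O={G} → {A,G} (+1)
per-site changes: [3, 3, 3, 3, 3]; total = 15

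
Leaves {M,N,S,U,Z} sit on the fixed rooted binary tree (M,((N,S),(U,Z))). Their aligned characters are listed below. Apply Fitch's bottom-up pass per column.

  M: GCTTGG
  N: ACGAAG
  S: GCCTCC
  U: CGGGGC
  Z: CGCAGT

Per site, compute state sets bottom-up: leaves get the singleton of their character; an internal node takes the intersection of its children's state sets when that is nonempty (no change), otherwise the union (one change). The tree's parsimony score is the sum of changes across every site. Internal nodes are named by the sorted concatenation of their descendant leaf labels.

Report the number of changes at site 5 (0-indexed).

NS@0: {A} ∪ {G} = {A,G} (union, +1)
UZ@0: {C} ∩ {C} = {C} (intersection, +0)
NSUZ@0: {A,G} ∪ {C} = {A,C,G} (union, +1)
MNSUZ@0: {G} ∩ {A,C,G} = {G} (intersection, +0)
NS@1: {C} ∩ {C} = {C} (intersection, +0)
UZ@1: {G} ∩ {G} = {G} (intersection, +0)
NSUZ@1: {C} ∪ {G} = {C,G} (union, +1)
MNSUZ@1: {C} ∩ {C,G} = {C} (intersection, +0)
NS@2: {G} ∪ {C} = {C,G} (union, +1)
UZ@2: {G} ∪ {C} = {C,G} (union, +1)
NSUZ@2: {C,G} ∩ {C,G} = {C,G} (intersection, +0)
MNSUZ@2: {T} ∪ {C,G} = {C,G,T} (union, +1)
NS@3: {A} ∪ {T} = {A,T} (union, +1)
UZ@3: {G} ∪ {A} = {A,G} (union, +1)
NSUZ@3: {A,T} ∩ {A,G} = {A} (intersection, +0)
MNSUZ@3: {T} ∪ {A} = {A,T} (union, +1)
NS@4: {A} ∪ {C} = {A,C} (union, +1)
UZ@4: {G} ∩ {G} = {G} (intersection, +0)
NSUZ@4: {A,C} ∪ {G} = {A,C,G} (union, +1)
MNSUZ@4: {G} ∩ {A,C,G} = {G} (intersection, +0)
NS@5: {G} ∪ {C} = {C,G} (union, +1)
UZ@5: {C} ∪ {T} = {C,T} (union, +1)
NSUZ@5: {C,G} ∩ {C,T} = {C} (intersection, +0)
MNSUZ@5: {G} ∪ {C} = {C,G} (union, +1)
per-site changes: [2, 1, 3, 3, 2, 3]; total = 14

3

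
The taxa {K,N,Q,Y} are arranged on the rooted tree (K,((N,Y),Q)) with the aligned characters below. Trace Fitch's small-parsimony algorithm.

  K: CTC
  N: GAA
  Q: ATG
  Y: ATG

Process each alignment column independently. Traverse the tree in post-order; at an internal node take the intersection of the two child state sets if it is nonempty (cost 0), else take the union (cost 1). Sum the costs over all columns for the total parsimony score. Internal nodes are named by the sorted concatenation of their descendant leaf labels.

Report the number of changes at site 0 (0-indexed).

site 0, node NY: N={G} ∪ Y={A} → {A,G} (+1)
site 0, node NQY: NY={A,G} ∩ Q={A} → {A} (+0)
site 0, node KNQY: K={C} ∪ NQY={A} → {A,C} (+1)
site 1, node NY: N={A} ∪ Y={T} → {A,T} (+1)
site 1, node NQY: NY={A,T} ∩ Q={T} → {T} (+0)
site 1, node KNQY: K={T} ∩ NQY={T} → {T} (+0)
site 2, node NY: N={A} ∪ Y={G} → {A,G} (+1)
site 2, node NQY: NY={A,G} ∩ Q={G} → {G} (+0)
site 2, node KNQY: K={C} ∪ NQY={G} → {C,G} (+1)
per-site changes: [2, 1, 2]; total = 5

2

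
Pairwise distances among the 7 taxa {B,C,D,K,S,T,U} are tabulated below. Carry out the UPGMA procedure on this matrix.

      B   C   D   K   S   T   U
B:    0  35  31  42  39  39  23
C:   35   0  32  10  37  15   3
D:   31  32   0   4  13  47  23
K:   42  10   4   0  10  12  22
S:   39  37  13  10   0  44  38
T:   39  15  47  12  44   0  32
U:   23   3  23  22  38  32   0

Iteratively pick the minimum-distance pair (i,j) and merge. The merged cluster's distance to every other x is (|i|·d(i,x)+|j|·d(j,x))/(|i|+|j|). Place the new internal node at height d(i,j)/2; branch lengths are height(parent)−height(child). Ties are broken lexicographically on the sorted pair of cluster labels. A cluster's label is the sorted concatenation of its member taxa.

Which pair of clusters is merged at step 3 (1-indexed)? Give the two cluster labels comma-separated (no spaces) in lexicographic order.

1. join C+U (d=3) ⇒ CU; edges |C|=3/2, |U|=3/2
  updated: d(B,CU)=29, d(CU,D)=55/2, d(CU,K)=16, d(CU,S)=75/2, d(CU,T)=47/2
2. join D+K (d=4) ⇒ DK; edges |D|=2, |K|=2
  updated: d(B,DK)=73/2, d(CU,DK)=87/4, d(DK,S)=23/2, d(DK,T)=59/2
3. join DK+S (d=23/2) ⇒ DKS; edges |DK|=15/4, |S|=23/4
  updated: d(B,DKS)=112/3, d(CU,DKS)=27, d(DKS,T)=103/3
4. join CU+T (d=47/2) ⇒ CTU; edges |CU|=41/4, |T|=47/4
  updated: d(B,CTU)=97/3, d(CTU,DKS)=265/9
5. join CTU+DKS (d=265/9) ⇒ CDKSTU; edges |CTU|=107/36, |DKS|=323/36
  updated: d(B,CDKSTU)=209/6
6. join B+CDKSTU (d=209/6) ⇒ BCDKSTU; edges |B|=209/12, |CDKSTU|=97/36
final tree: (B:209/12,(((C:3/2,U:3/2):41/4,T:47/4):107/36,((D:2,K:2):15/4,S:23/4):323/36):97/36)
total length: 635/9

DK,S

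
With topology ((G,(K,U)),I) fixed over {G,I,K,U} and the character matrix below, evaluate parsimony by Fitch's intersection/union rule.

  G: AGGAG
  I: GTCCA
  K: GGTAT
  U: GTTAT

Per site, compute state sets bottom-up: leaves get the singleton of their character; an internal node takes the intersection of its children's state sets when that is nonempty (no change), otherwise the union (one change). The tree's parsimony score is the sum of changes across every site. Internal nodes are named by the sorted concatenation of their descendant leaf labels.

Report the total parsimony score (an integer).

8

[col 0] KU: children K:{G}, U:{G} ∩→ {G}; cost 0
[col 0] GKU: children G:{A}, KU:{G} ∪→ {A,G}; cost 1
[col 0] GIKU: children GKU:{A,G}, I:{G} ∩→ {G}; cost 0
[col 1] KU: children K:{G}, U:{T} ∪→ {G,T}; cost 1
[col 1] GKU: children G:{G}, KU:{G,T} ∩→ {G}; cost 0
[col 1] GIKU: children GKU:{G}, I:{T} ∪→ {G,T}; cost 1
[col 2] KU: children K:{T}, U:{T} ∩→ {T}; cost 0
[col 2] GKU: children G:{G}, KU:{T} ∪→ {G,T}; cost 1
[col 2] GIKU: children GKU:{G,T}, I:{C} ∪→ {C,G,T}; cost 1
[col 3] KU: children K:{A}, U:{A} ∩→ {A}; cost 0
[col 3] GKU: children G:{A}, KU:{A} ∩→ {A}; cost 0
[col 3] GIKU: children GKU:{A}, I:{C} ∪→ {A,C}; cost 1
[col 4] KU: children K:{T}, U:{T} ∩→ {T}; cost 0
[col 4] GKU: children G:{G}, KU:{T} ∪→ {G,T}; cost 1
[col 4] GIKU: children GKU:{G,T}, I:{A} ∪→ {A,G,T}; cost 1
per-site changes: [1, 2, 2, 1, 2]; total = 8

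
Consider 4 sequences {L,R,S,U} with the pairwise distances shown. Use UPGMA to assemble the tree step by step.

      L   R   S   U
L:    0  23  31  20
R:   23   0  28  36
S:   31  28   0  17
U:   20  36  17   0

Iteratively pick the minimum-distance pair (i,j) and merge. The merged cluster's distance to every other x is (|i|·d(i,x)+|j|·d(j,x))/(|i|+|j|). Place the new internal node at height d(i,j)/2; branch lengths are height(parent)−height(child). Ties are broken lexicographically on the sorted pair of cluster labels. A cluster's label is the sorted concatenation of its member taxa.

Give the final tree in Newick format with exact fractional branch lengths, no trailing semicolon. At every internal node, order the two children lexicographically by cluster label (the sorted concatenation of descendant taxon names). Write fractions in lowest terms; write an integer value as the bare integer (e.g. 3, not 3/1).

iteration 1: select S,U (d=17); attach at lengths (17/2, 17/2); label the merged cluster SU
  updated: d(L,SU)=51/2, d(R,SU)=32
iteration 2: select L,R (d=23); attach at lengths (23/2, 23/2); label the merged cluster LR
  updated: d(LR,SU)=115/4
iteration 3: select LR,SU (d=115/4); attach at lengths (23/8, 47/8); label the merged cluster LRSU
final tree: ((L:23/2,R:23/2):23/8,(S:17/2,U:17/2):47/8)
total length: 195/4

((L:23/2,R:23/2):23/8,(S:17/2,U:17/2):47/8)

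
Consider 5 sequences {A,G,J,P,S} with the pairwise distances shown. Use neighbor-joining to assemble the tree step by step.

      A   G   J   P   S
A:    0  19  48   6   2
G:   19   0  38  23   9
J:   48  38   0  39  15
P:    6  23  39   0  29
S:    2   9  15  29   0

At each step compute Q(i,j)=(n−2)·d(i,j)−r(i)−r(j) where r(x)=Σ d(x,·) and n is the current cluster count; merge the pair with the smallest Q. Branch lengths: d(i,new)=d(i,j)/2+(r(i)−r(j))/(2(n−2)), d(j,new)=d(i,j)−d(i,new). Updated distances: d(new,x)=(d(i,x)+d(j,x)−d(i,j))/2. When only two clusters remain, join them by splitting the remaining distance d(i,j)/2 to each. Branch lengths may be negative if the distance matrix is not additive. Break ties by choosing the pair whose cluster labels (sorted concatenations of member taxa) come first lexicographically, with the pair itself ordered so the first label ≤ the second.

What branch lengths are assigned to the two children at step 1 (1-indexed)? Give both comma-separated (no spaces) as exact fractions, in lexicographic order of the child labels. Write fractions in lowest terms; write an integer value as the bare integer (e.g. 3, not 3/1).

iteration 1: select A,P (d=6, Q=-154); attach at lengths (-2/3, 20/3); label the merged cluster AP
  updated: d(AP,G)=18, d(AP,J)=81/2, d(AP,S)=25/2
iteration 2: select AP,G (d=18, Q=-100); attach at lengths (21/2, 15/2); label the merged cluster AGP
  updated: d(AGP,J)=121/4, d(AGP,S)=7/4
iteration 3: select AGP,J (d=121/4, Q=-47); attach at lengths (17/2, 87/4); label the merged cluster AGJP
  updated: d(AGJP,S)=-27/4
iteration 4: select AGJP,S (d=-27/4); attach at lengths (-27/8, -27/8); label the merged cluster AGJPS
final tree: ((((A:-2/3,P:20/3):21/2,G:15/2):17/2,J:87/4):-27/8,S:-27/8)
total length: 95/2

-2/3,20/3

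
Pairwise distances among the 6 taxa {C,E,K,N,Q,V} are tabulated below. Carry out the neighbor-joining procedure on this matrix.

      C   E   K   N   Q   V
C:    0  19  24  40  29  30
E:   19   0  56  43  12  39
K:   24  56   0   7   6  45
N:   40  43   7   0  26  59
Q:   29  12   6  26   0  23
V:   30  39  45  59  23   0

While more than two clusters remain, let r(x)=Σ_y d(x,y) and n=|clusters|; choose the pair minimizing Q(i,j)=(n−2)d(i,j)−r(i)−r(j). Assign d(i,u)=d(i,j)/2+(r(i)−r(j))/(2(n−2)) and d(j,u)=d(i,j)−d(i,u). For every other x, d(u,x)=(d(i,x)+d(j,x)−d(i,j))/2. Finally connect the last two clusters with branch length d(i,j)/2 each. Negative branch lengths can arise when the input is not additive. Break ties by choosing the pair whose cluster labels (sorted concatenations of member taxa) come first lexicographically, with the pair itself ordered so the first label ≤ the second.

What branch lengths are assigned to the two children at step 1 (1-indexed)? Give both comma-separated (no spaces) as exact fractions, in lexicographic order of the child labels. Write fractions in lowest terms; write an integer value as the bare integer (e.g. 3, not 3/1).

step 1: merge (K,N) at d=7, Q=-285; branch lengths K→-9/8, N→65/8; new cluster KN
  updated: d(C,KN)=57/2, d(E,KN)=46, d(KN,Q)=25/2, d(KN,V)=97/2
step 2: merge (KN,Q) at d=25/2, Q=-349/2; branch lengths KN→193/12, Q→-43/12; new cluster KNQ
  updated: d(C,KNQ)=45/2, d(E,KNQ)=91/4, d(KNQ,V)=59/2
step 3: merge (C,E) at d=19, Q=-457/4; branch lengths C→115/16, E→189/16; new cluster CE
  updated: d(CE,KNQ)=105/8, d(CE,V)=25
step 4: merge (CE,KNQ) at d=105/8, Q=-541/8; branch lengths CE→69/16, KNQ→141/16; new cluster CEKNQ
  updated: d(CEKNQ,V)=331/16
step 5: merge (CEKNQ,V) at d=331/16; branch lengths CEKNQ→331/32, V→331/32; new cluster CEKNQV
final tree: (((C:115/16,E:189/16):69/16,((K:-9/8,N:65/8):193/12,Q:-43/12):141/16):331/32,V:331/32)
total length: 1157/16

-9/8,65/8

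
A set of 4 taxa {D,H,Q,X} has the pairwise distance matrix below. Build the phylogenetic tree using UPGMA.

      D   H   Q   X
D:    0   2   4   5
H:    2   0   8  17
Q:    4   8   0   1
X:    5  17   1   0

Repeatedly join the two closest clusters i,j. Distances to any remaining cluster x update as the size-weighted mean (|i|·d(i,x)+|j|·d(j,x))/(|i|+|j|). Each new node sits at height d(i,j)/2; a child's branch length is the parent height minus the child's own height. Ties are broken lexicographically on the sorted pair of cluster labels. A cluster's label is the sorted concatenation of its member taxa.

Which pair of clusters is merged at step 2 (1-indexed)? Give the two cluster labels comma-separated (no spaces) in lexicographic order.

D,H

1. join Q+X (d=1) ⇒ QX; edges |Q|=1/2, |X|=1/2
  updated: d(D,QX)=9/2, d(H,QX)=25/2
2. join D+H (d=2) ⇒ DH; edges |D|=1, |H|=1
  updated: d(DH,QX)=17/2
3. join DH+QX (d=17/2) ⇒ DHQX; edges |DH|=13/4, |QX|=15/4
final tree: ((D:1,H:1):13/4,(Q:1/2,X:1/2):15/4)
total length: 10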